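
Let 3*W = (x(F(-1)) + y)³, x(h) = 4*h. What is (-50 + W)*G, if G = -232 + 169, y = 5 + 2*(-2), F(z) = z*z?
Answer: 525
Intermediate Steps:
F(z) = z²
y = 1 (y = 5 - 4 = 1)
G = -63
W = 125/3 (W = (4*(-1)² + 1)³/3 = (4*1 + 1)³/3 = (4 + 1)³/3 = (⅓)*5³ = (⅓)*125 = 125/3 ≈ 41.667)
(-50 + W)*G = (-50 + 125/3)*(-63) = -25/3*(-63) = 525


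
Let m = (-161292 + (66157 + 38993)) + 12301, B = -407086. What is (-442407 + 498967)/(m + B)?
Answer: -56560/450927 ≈ -0.12543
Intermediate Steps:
m = -43841 (m = (-161292 + 105150) + 12301 = -56142 + 12301 = -43841)
(-442407 + 498967)/(m + B) = (-442407 + 498967)/(-43841 - 407086) = 56560/(-450927) = 56560*(-1/450927) = -56560/450927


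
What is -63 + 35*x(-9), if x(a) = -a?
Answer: 252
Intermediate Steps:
-63 + 35*x(-9) = -63 + 35*(-1*(-9)) = -63 + 35*9 = -63 + 315 = 252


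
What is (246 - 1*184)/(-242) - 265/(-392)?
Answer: 19913/47432 ≈ 0.41982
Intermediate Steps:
(246 - 1*184)/(-242) - 265/(-392) = (246 - 184)*(-1/242) - 265*(-1/392) = 62*(-1/242) + 265/392 = -31/121 + 265/392 = 19913/47432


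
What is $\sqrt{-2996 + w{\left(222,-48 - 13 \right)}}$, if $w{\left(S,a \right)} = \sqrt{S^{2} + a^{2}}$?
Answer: $\sqrt{-2996 + \sqrt{53005}} \approx 52.591 i$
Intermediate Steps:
$\sqrt{-2996 + w{\left(222,-48 - 13 \right)}} = \sqrt{-2996 + \sqrt{222^{2} + \left(-48 - 13\right)^{2}}} = \sqrt{-2996 + \sqrt{49284 + \left(-61\right)^{2}}} = \sqrt{-2996 + \sqrt{49284 + 3721}} = \sqrt{-2996 + \sqrt{53005}}$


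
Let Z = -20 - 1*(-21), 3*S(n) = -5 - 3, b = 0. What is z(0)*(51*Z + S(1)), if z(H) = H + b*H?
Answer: 0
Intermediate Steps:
S(n) = -8/3 (S(n) = (-5 - 3)/3 = (1/3)*(-8) = -8/3)
Z = 1 (Z = -20 + 21 = 1)
z(H) = H (z(H) = H + 0*H = H + 0 = H)
z(0)*(51*Z + S(1)) = 0*(51*1 - 8/3) = 0*(51 - 8/3) = 0*(145/3) = 0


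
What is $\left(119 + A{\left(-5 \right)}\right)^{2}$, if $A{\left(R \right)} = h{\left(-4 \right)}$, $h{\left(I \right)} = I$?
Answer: $13225$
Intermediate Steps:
$A{\left(R \right)} = -4$
$\left(119 + A{\left(-5 \right)}\right)^{2} = \left(119 - 4\right)^{2} = 115^{2} = 13225$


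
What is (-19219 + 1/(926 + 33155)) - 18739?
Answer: -1293646597/34081 ≈ -37958.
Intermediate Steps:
(-19219 + 1/(926 + 33155)) - 18739 = (-19219 + 1/34081) - 18739 = -655002738/34081 - 18739 = -1293646597/34081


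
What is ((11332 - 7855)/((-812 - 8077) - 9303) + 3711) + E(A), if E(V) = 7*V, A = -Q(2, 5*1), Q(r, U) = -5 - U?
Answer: 22926825/6064 ≈ 3780.8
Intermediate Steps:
A = 10 (A = -(-5 - 5) = -1*(-10) = 10)
((11332 - 7855)/((-812 - 8077) - 9303) + 3711) + E(A) = ((11332 - 7855)/((-812 - 8077) - 9303) + 3711) + 7*10 = (3477/(-8889 - 9303) + 3711) + 70 = (3477/(-18192) + 3711) + 70 = (3477*(-1/18192) + 3711) + 70 = (-1159/6064 + 3711) + 70 = 22502345/6064 + 70 = 22926825/6064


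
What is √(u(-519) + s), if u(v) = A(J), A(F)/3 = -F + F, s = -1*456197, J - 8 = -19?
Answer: I*√456197 ≈ 675.42*I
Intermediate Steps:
J = -11 (J = 8 - 19 = -11)
s = -456197
A(F) = 0 (A(F) = 3*(-F + F) = 3*0 = 0)
u(v) = 0
√(u(-519) + s) = √(0 - 456197) = √(-456197) = I*√456197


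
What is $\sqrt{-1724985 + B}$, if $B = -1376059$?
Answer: $2 i \sqrt{775261} \approx 1761.0 i$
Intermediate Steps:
$\sqrt{-1724985 + B} = \sqrt{-1724985 - 1376059} = \sqrt{-3101044} = 2 i \sqrt{775261}$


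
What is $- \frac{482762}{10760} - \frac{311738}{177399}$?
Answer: $- \frac{44497898459}{954406620} \approx -46.624$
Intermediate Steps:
$- \frac{482762}{10760} - \frac{311738}{177399} = \left(-482762\right) \frac{1}{10760} - \frac{311738}{177399} = - \frac{241381}{5380} - \frac{311738}{177399} = - \frac{44497898459}{954406620}$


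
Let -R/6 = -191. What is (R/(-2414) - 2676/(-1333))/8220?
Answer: 822041/4408470940 ≈ 0.00018647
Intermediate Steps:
R = 1146 (R = -6*(-191) = 1146)
(R/(-2414) - 2676/(-1333))/8220 = (1146/(-2414) - 2676/(-1333))/8220 = (1146*(-1/2414) - 2676*(-1/1333))*(1/8220) = (-573/1207 + 2676/1333)*(1/8220) = (2466123/1608931)*(1/8220) = 822041/4408470940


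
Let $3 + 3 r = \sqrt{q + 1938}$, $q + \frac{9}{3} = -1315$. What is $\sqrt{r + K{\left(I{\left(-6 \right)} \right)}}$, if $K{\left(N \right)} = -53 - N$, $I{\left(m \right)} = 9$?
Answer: $\frac{\sqrt{-567 + 6 \sqrt{155}}}{3} \approx 7.396 i$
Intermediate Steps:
$q = -1318$ ($q = -3 - 1315 = -1318$)
$r = -1 + \frac{2 \sqrt{155}}{3}$ ($r = -1 + \frac{\sqrt{-1318 + 1938}}{3} = -1 + \frac{\sqrt{620}}{3} = -1 + \frac{2 \sqrt{155}}{3} \approx 7.2999$)
$\sqrt{r + K{\left(I{\left(-6 \right)} \right)}} = \sqrt{\left(-1 + \frac{2 \sqrt{155}}{3}\right) - 62} = \sqrt{-63 + \frac{2 \sqrt{155}}{3}}$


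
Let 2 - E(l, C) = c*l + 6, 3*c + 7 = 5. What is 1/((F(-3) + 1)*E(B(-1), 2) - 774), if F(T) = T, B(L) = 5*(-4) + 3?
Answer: -3/2230 ≈ -0.0013453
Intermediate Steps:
c = -⅔ (c = -7/3 + (⅓)*5 = -7/3 + 5/3 = -⅔ ≈ -0.66667)
B(L) = -17 (B(L) = -20 + 3 = -17)
E(l, C) = -4 + 2*l/3 (E(l, C) = 2 - (-2*l/3 + 6) = 2 - (6 - 2*l/3) = 2 + (-6 + 2*l/3) = -4 + 2*l/3)
1/((F(-3) + 1)*E(B(-1), 2) - 774) = 1/((-3 + 1)*(-4 + (⅔)*(-17)) - 774) = 1/(-2*(-4 - 34/3) - 774) = 1/(-2*(-46/3) - 774) = 1/(92/3 - 774) = 1/(-2230/3) = -3/2230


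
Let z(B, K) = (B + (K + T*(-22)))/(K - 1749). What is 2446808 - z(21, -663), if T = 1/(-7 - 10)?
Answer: 25082226085/10251 ≈ 2.4468e+6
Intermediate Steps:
T = -1/17 (T = 1/(-17) = -1/17 ≈ -0.058824)
z(B, K) = (22/17 + B + K)/(-1749 + K) (z(B, K) = (B + (K - 1/17*(-22)))/(K - 1749) = (B + (K + 22/17))/(-1749 + K) = (B + (22/17 + K))/(-1749 + K) = (22/17 + B + K)/(-1749 + K))
2446808 - z(21, -663) = 2446808 - (22/17 + 21 - 663)/(-1749 - 663) = 2446808 - (-10892)/((-2412)*17) = 2446808 - (-1)*(-10892)/(2412*17) = 2446808 - 1*2723/10251 = 2446808 - 2723/10251 = 25082226085/10251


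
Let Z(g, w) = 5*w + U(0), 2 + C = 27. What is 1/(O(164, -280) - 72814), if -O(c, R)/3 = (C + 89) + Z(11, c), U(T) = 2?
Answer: -1/75622 ≈ -1.3224e-5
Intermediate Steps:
C = 25 (C = -2 + 27 = 25)
Z(g, w) = 2 + 5*w (Z(g, w) = 5*w + 2 = 2 + 5*w)
O(c, R) = -348 - 15*c (O(c, R) = -3*((25 + 89) + (2 + 5*c)) = -3*(114 + (2 + 5*c)) = -3*(116 + 5*c) = -348 - 15*c)
1/(O(164, -280) - 72814) = 1/((-348 - 15*164) - 72814) = 1/((-348 - 2460) - 72814) = 1/(-2808 - 72814) = 1/(-75622) = -1/75622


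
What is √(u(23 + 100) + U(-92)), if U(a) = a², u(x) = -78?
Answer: √8386 ≈ 91.575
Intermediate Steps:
√(u(23 + 100) + U(-92)) = √(-78 + (-92)²) = √(-78 + 8464) = √8386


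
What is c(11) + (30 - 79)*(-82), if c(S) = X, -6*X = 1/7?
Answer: 168755/42 ≈ 4018.0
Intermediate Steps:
X = -1/42 (X = -⅙/7 = -⅙*⅐ = -1/42 ≈ -0.023810)
c(S) = -1/42
c(11) + (30 - 79)*(-82) = -1/42 + (30 - 79)*(-82) = -1/42 - 49*(-82) = -1/42 + 4018 = 168755/42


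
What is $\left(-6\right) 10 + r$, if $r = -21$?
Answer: $-81$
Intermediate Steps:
$\left(-6\right) 10 + r = \left(-6\right) 10 - 21 = -60 - 21 = -81$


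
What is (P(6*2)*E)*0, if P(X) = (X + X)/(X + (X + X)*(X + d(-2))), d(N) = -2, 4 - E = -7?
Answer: 0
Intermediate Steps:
E = 11 (E = 4 - 1*(-7) = 4 + 7 = 11)
P(X) = 2*X/(X + 2*X*(-2 + X)) (P(X) = (X + X)/(X + (X + X)*(X - 2)) = (2*X)/(X + (2*X)*(-2 + X)) = (2*X)/(X + 2*X*(-2 + X)) = 2*X/(X + 2*X*(-2 + X)))
(P(6*2)*E)*0 = ((2/(-3 + 2*(6*2)))*11)*0 = ((2/(-3 + 2*12))*11)*0 = ((2/(-3 + 24))*11)*0 = ((2/21)*11)*0 = (22/21)*0 = 0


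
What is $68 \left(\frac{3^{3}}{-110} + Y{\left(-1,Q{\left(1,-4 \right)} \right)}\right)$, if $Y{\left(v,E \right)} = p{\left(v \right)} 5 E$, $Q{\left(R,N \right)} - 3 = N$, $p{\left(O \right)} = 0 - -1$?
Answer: $- \frac{19618}{55} \approx -356.69$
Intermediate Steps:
$p{\left(O \right)} = 1$ ($p{\left(O \right)} = 0 + 1 = 1$)
$Q{\left(R,N \right)} = 3 + N$
$Y{\left(v,E \right)} = 5 E$ ($Y{\left(v,E \right)} = 1 \cdot 5 E = 5 E$)
$68 \left(\frac{3^{3}}{-110} + Y{\left(-1,Q{\left(1,-4 \right)} \right)}\right) = 68 \left(\frac{3^{3}}{-110} + 5 \left(3 - 4\right)\right) = 68 \left(27 \left(- \frac{1}{110}\right) + 5 \left(-1\right)\right) = 68 \left(- \frac{27}{110} - 5\right) = 68 \left(- \frac{577}{110}\right) = - \frac{19618}{55}$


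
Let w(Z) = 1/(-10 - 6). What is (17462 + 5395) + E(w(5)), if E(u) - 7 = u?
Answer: 365823/16 ≈ 22864.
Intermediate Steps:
w(Z) = -1/16 (w(Z) = 1/(-16) = -1/16)
E(u) = 7 + u
(17462 + 5395) + E(w(5)) = (17462 + 5395) + (7 - 1/16) = 22857 + 111/16 = 365823/16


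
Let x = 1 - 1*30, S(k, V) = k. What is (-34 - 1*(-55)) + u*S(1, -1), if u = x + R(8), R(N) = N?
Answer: 0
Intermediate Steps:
x = -29 (x = 1 - 30 = -29)
u = -21 (u = -29 + 8 = -21)
(-34 - 1*(-55)) + u*S(1, -1) = (-34 - 1*(-55)) - 21*1 = (-34 + 55) - 21 = 21 - 21 = 0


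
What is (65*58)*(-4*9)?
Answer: -135720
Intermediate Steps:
(65*58)*(-4*9) = 3770*(-36) = -135720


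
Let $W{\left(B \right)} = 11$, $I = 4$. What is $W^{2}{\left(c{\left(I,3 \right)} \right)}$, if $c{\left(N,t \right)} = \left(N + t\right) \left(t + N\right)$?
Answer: $121$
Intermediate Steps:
$c{\left(N,t \right)} = \left(N + t\right)^{2}$ ($c{\left(N,t \right)} = \left(N + t\right) \left(N + t\right) = \left(N + t\right)^{2}$)
$W^{2}{\left(c{\left(I,3 \right)} \right)} = 11^{2} = 121$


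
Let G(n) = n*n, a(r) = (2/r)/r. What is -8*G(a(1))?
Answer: -32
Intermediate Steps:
a(r) = 2/r²
G(n) = n²
-8*G(a(1)) = -8*(2/1²)² = -8*(2*1)² = -8*2² = -8*4 = -32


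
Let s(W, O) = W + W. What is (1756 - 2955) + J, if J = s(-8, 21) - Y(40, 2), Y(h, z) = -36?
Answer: -1179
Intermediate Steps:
s(W, O) = 2*W
J = 20 (J = 2*(-8) - 1*(-36) = -16 + 36 = 20)
(1756 - 2955) + J = (1756 - 2955) + 20 = -1199 + 20 = -1179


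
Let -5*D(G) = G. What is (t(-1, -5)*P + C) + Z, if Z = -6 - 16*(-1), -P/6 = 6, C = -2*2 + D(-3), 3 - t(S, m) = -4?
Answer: -1227/5 ≈ -245.40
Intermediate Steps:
D(G) = -G/5
t(S, m) = 7 (t(S, m) = 3 - 1*(-4) = 3 + 4 = 7)
C = -17/5 (C = -2*2 - 1/5*(-3) = -4 + 3/5 = -17/5 ≈ -3.4000)
P = -36 (P = -6*6 = -36)
Z = 10 (Z = -6 + 16 = 10)
(t(-1, -5)*P + C) + Z = (7*(-36) - 17/5) + 10 = (-252 - 17/5) + 10 = -1277/5 + 10 = -1227/5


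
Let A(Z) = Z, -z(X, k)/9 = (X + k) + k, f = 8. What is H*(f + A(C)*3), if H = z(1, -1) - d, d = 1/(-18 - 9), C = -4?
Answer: -976/27 ≈ -36.148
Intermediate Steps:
z(X, k) = -18*k - 9*X (z(X, k) = -9*((X + k) + k) = -9*(X + 2*k) = -18*k - 9*X)
d = -1/27 (d = 1/(-27) = -1/27 ≈ -0.037037)
H = 244/27 (H = (-18*(-1) - 9*1) - 1*(-1/27) = (18 - 9) + 1/27 = 9 + 1/27 = 244/27 ≈ 9.0370)
H*(f + A(C)*3) = 244*(8 - 4*3)/27 = 244*(8 - 12)/27 = (244/27)*(-4) = -976/27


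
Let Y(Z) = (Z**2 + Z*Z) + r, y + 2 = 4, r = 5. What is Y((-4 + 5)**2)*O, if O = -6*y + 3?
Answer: -63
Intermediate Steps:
y = 2 (y = -2 + 4 = 2)
Y(Z) = 5 + 2*Z**2 (Y(Z) = (Z**2 + Z*Z) + 5 = (Z**2 + Z**2) + 5 = 2*Z**2 + 5 = 5 + 2*Z**2)
O = -9 (O = -6*2 + 3 = -12 + 3 = -9)
Y((-4 + 5)**2)*O = (5 + 2*((-4 + 5)**2)**2)*(-9) = (5 + 2*(1**2)**2)*(-9) = (5 + 2*1**2)*(-9) = (5 + 2*1)*(-9) = (5 + 2)*(-9) = 7*(-9) = -63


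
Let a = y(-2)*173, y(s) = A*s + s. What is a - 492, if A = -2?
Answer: -146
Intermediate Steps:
y(s) = -s (y(s) = -2*s + s = -s)
a = 346 (a = -1*(-2)*173 = 2*173 = 346)
a - 492 = 346 - 492 = -146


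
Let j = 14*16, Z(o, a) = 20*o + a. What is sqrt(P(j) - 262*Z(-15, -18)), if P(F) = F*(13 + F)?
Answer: 18*sqrt(421) ≈ 369.33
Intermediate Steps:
Z(o, a) = a + 20*o
j = 224
sqrt(P(j) - 262*Z(-15, -18)) = sqrt(224*(13 + 224) - 262*(-18 + 20*(-15))) = sqrt(224*237 - 262*(-18 - 300)) = sqrt(53088 - 262*(-318)) = sqrt(53088 + 83316) = sqrt(136404) = 18*sqrt(421)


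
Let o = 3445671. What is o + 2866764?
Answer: 6312435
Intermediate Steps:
o + 2866764 = 3445671 + 2866764 = 6312435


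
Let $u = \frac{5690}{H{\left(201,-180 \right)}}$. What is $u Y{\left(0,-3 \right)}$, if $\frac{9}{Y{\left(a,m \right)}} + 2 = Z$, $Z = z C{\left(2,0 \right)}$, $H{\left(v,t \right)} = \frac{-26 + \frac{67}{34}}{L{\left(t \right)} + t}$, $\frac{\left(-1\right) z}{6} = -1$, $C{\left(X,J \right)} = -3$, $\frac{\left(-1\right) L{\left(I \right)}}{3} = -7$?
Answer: $- \frac{13842063}{817} \approx -16943.0$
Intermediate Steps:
$L{\left(I \right)} = 21$ ($L{\left(I \right)} = \left(-3\right) \left(-7\right) = 21$)
$z = 6$ ($z = \left(-6\right) \left(-1\right) = 6$)
$H{\left(v,t \right)} = - \frac{817}{34 \left(21 + t\right)}$ ($H{\left(v,t \right)} = \frac{-26 + \frac{67}{34}}{21 + t} = - \frac{817}{34 \left(21 + t\right)}$)
$u = \frac{30760140}{817}$ ($u = \frac{5690}{\left(-817\right) \frac{1}{714 + 34 \left(-180\right)}} = \frac{5690}{\left(-817\right) \frac{1}{714 - 6120}} = \frac{5690}{\left(-817\right) \frac{1}{-5406}} = \frac{5690}{\left(-817\right) \left(- \frac{1}{5406}\right)} = \frac{5690}{\frac{817}{5406}} = 5690 \cdot \frac{5406}{817} = \frac{30760140}{817} \approx 37650.0$)
$Z = -18$ ($Z = 6 \left(-3\right) = -18$)
$Y{\left(a,m \right)} = - \frac{9}{20}$ ($Y{\left(a,m \right)} = \frac{9}{-2 - 18} = \frac{9}{-20} = 9 \left(- \frac{1}{20}\right) = - \frac{9}{20}$)
$u Y{\left(0,-3 \right)} = \frac{30760140}{817} \left(- \frac{9}{20}\right) = - \frac{13842063}{817}$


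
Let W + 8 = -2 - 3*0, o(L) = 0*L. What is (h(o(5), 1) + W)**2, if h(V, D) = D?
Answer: 81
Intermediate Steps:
o(L) = 0
W = -10 (W = -8 + (-2 - 3*0) = -8 + (-2 + 0) = -8 - 2 = -10)
(h(o(5), 1) + W)**2 = (1 - 10)**2 = (-9)**2 = 81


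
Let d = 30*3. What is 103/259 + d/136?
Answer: 18659/17612 ≈ 1.0594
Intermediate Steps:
d = 90
103/259 + d/136 = 103/259 + 90/136 = 103*(1/259) + 90*(1/136) = 103/259 + 45/68 = 18659/17612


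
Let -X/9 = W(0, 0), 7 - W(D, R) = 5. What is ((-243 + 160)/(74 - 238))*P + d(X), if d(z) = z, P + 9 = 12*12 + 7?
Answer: 4417/82 ≈ 53.866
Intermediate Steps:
W(D, R) = 2 (W(D, R) = 7 - 1*5 = 7 - 5 = 2)
P = 142 (P = -9 + (12*12 + 7) = -9 + (144 + 7) = -9 + 151 = 142)
X = -18 (X = -9*2 = -18)
((-243 + 160)/(74 - 238))*P + d(X) = ((-243 + 160)/(74 - 238))*142 - 18 = -83/(-164)*142 - 18 = -83*(-1/164)*142 - 18 = (83/164)*142 - 18 = 5893/82 - 18 = 4417/82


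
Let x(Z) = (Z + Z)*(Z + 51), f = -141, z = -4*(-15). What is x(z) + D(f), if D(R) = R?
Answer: 13179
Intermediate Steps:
z = 60
x(Z) = 2*Z*(51 + Z) (x(Z) = (2*Z)*(51 + Z) = 2*Z*(51 + Z))
x(z) + D(f) = 2*60*(51 + 60) - 141 = 2*60*111 - 141 = 13320 - 141 = 13179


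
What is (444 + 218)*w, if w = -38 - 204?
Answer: -160204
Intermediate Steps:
w = -242
(444 + 218)*w = (444 + 218)*(-242) = 662*(-242) = -160204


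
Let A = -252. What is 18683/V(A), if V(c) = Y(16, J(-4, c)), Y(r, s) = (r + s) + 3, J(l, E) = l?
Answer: 18683/15 ≈ 1245.5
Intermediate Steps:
Y(r, s) = 3 + r + s
V(c) = 15 (V(c) = 3 + 16 - 4 = 15)
18683/V(A) = 18683/15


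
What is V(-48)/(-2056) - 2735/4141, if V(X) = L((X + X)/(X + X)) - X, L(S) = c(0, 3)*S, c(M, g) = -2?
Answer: -2906823/4256948 ≈ -0.68284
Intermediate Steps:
L(S) = -2*S
V(X) = -2 - X (V(X) = -2*(X + X)/(X + X) - X = -2*2*X/(2*X) - X = -2*2*X*1/(2*X) - X = -2*1 - X = -2 - X)
V(-48)/(-2056) - 2735/4141 = (-2 - 1*(-48))/(-2056) - 2735/4141 = (-2 + 48)*(-1/2056) - 2735*1/4141 = 46*(-1/2056) - 2735/4141 = -23/1028 - 2735/4141 = -2906823/4256948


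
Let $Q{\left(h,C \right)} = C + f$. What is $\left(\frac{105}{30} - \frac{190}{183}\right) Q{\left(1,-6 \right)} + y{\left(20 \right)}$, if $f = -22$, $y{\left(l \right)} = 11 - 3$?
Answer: $- \frac{11150}{183} \approx -60.929$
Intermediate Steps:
$y{\left(l \right)} = 8$
$Q{\left(h,C \right)} = -22 + C$ ($Q{\left(h,C \right)} = C - 22 = -22 + C$)
$\left(\frac{105}{30} - \frac{190}{183}\right) Q{\left(1,-6 \right)} + y{\left(20 \right)} = \left(\frac{105}{30} - \frac{190}{183}\right) \left(-22 - 6\right) + 8 = \left(105 \cdot \frac{1}{30} - \frac{190}{183}\right) \left(-28\right) + 8 = \left(\frac{7}{2} - \frac{190}{183}\right) \left(-28\right) + 8 = \frac{901}{366} \left(-28\right) + 8 = - \frac{12614}{183} + 8 = - \frac{11150}{183}$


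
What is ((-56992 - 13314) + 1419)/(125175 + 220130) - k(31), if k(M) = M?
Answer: -10773342/345305 ≈ -31.199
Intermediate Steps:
((-56992 - 13314) + 1419)/(125175 + 220130) - k(31) = ((-56992 - 13314) + 1419)/(125175 + 220130) - 1*31 = (-70306 + 1419)/345305 - 31 = -68887*1/345305 - 31 = -68887/345305 - 31 = -10773342/345305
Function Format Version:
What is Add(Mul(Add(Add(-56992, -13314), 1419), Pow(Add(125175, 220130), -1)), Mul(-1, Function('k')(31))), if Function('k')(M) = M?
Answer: Rational(-10773342, 345305) ≈ -31.199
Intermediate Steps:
Add(Mul(Add(Add(-56992, -13314), 1419), Pow(Add(125175, 220130), -1)), Mul(-1, Function('k')(31))) = Add(Mul(Add(Add(-56992, -13314), 1419), Pow(Add(125175, 220130), -1)), Mul(-1, 31)) = Add(Mul(Add(-70306, 1419), Pow(345305, -1)), -31) = Add(Mul(-68887, Rational(1, 345305)), -31) = Add(Rational(-68887, 345305), -31) = Rational(-10773342, 345305)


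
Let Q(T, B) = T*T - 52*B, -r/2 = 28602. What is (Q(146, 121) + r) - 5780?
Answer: -47960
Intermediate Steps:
r = -57204 (r = -2*28602 = -57204)
Q(T, B) = T**2 - 52*B
(Q(146, 121) + r) - 5780 = ((146**2 - 52*121) - 57204) - 5780 = ((21316 - 6292) - 57204) - 5780 = (15024 - 57204) - 5780 = -42180 - 5780 = -47960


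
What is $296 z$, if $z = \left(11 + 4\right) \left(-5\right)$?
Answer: $-22200$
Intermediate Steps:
$z = -75$ ($z = 15 \left(-5\right) = -75$)
$296 z = 296 \left(-75\right) = -22200$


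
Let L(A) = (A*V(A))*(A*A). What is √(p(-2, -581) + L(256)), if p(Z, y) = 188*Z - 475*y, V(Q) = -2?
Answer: I*√33278833 ≈ 5768.8*I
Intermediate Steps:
p(Z, y) = -475*y + 188*Z
L(A) = -2*A³ (L(A) = (A*(-2))*(A*A) = (-2*A)*A² = -2*A³)
√(p(-2, -581) + L(256)) = √((-475*(-581) + 188*(-2)) - 2*256³) = √((275975 - 376) - 2*16777216) = √(275599 - 33554432) = √(-33278833) = I*√33278833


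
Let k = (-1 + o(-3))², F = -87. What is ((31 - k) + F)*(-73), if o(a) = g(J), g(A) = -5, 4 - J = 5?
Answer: 6716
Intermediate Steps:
J = -1 (J = 4 - 1*5 = 4 - 5 = -1)
o(a) = -5
k = 36 (k = (-1 - 5)² = (-6)² = 36)
((31 - k) + F)*(-73) = ((31 - 1*36) - 87)*(-73) = ((31 - 36) - 87)*(-73) = (-5 - 87)*(-73) = -92*(-73) = 6716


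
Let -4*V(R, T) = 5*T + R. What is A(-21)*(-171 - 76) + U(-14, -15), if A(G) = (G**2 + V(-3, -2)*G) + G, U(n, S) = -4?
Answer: -347545/4 ≈ -86886.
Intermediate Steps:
V(R, T) = -5*T/4 - R/4 (V(R, T) = -(5*T + R)/4 = -(R + 5*T)/4 = -5*T/4 - R/4)
A(G) = G**2 + 17*G/4 (A(G) = (G**2 + (-5/4*(-2) - 1/4*(-3))*G) + G = (G**2 + (5/2 + 3/4)*G) + G = (G**2 + 13*G/4) + G = G**2 + 17*G/4)
A(-21)*(-171 - 76) + U(-14, -15) = ((1/4)*(-21)*(17 + 4*(-21)))*(-171 - 76) - 4 = ((1/4)*(-21)*(17 - 84))*(-247) - 4 = ((1/4)*(-21)*(-67))*(-247) - 4 = (1407/4)*(-247) - 4 = -347529/4 - 4 = -347545/4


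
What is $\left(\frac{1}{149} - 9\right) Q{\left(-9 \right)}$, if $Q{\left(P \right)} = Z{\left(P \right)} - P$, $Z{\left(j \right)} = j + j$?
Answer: $\frac{12060}{149} \approx 80.94$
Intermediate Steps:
$Z{\left(j \right)} = 2 j$
$Q{\left(P \right)} = P$ ($Q{\left(P \right)} = 2 P - P = P$)
$\left(\frac{1}{149} - 9\right) Q{\left(-9 \right)} = \left(\frac{1}{149} - 9\right) \left(-9\right) = \left(- \frac{1340}{149}\right) \left(-9\right) = \frac{12060}{149}$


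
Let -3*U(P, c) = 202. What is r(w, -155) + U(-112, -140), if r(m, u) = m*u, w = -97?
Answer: 44903/3 ≈ 14968.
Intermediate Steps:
U(P, c) = -202/3 (U(P, c) = -1/3*202 = -202/3)
r(w, -155) + U(-112, -140) = -97*(-155) - 202/3 = 15035 - 202/3 = 44903/3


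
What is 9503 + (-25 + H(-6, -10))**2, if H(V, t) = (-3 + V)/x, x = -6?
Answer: 40221/4 ≈ 10055.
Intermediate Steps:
H(V, t) = 1/2 - V/6 (H(V, t) = (-3 + V)/(-6) = (-3 + V)*(-1/6) = 1/2 - V/6)
9503 + (-25 + H(-6, -10))**2 = 9503 + (-25 + (1/2 - 1/6*(-6)))**2 = 9503 + (-25 + (1/2 + 1))**2 = 9503 + (-25 + 3/2)**2 = 9503 + (-47/2)**2 = 9503 + 2209/4 = 40221/4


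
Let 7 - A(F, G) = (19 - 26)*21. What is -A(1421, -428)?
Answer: -154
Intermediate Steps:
A(F, G) = 154 (A(F, G) = 7 - (19 - 26)*21 = 7 - (-7)*21 = 7 - 1*(-147) = 7 + 147 = 154)
-A(1421, -428) = -1*154 = -154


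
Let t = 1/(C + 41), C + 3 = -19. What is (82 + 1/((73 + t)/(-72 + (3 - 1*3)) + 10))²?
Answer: 63669419584/9443329 ≈ 6742.3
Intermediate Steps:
C = -22 (C = -3 - 19 = -22)
t = 1/19 (t = 1/(-22 + 41) = 1/19 ≈ 0.052632)
(82 + 1/((73 + t)/(-72 + (3 - 1*3)) + 10))² = (82 + 1/((73 + 1/19)/(-72 + (3 - 1*3)) + 10))² = (82 + 1/(1388/(19*(-72 + (3 - 3))) + 10))² = (82 + 1/(1388/(19*(-72 + 0)) + 10))² = (82 + 1/((1388/19)/(-72) + 10))² = (82 + 1/((1388/19)*(-1/72) + 10))² = (82 + 1/(-347/342 + 10))² = (82 + 1/(3073/342))² = (82 + 342/3073)² = (252328/3073)² = 63669419584/9443329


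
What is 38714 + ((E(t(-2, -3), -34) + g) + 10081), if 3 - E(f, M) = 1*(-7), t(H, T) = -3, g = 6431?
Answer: 55236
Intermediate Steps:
E(f, M) = 10 (E(f, M) = 3 - (-7) = 3 - 1*(-7) = 3 + 7 = 10)
38714 + ((E(t(-2, -3), -34) + g) + 10081) = 38714 + ((10 + 6431) + 10081) = 38714 + (6441 + 10081) = 38714 + 16522 = 55236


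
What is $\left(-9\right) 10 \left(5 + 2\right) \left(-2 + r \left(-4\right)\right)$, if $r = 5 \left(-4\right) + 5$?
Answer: $-36540$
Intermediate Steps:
$r = -15$ ($r = -20 + 5 = -15$)
$\left(-9\right) 10 \left(5 + 2\right) \left(-2 + r \left(-4\right)\right) = \left(-9\right) 10 \left(5 + 2\right) \left(-2 - -60\right) = - 90 \cdot 7 \left(-2 + 60\right) = - 90 \cdot 7 \cdot 58 = \left(-90\right) 406 = -36540$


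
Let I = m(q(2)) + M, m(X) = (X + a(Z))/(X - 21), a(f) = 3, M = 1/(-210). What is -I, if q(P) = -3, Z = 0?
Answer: 1/210 ≈ 0.0047619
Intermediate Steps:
M = -1/210 ≈ -0.0047619
m(X) = (3 + X)/(-21 + X) (m(X) = (X + 3)/(X - 21) = (3 + X)/(-21 + X))
I = -1/210 (I = (3 - 3)/(-21 - 3) - 1/210 = 0/(-24) - 1/210 = -1/24*0 - 1/210 = 0 - 1/210 = -1/210 ≈ -0.0047619)
-I = -1*(-1/210) = 1/210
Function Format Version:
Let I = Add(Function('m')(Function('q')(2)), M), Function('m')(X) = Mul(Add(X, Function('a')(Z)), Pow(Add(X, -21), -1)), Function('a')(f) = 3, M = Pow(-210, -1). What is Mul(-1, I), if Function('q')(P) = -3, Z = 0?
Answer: Rational(1, 210) ≈ 0.0047619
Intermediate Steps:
M = Rational(-1, 210) ≈ -0.0047619
Function('m')(X) = Mul(Pow(Add(-21, X), -1), Add(3, X)) (Function('m')(X) = Mul(Add(X, 3), Pow(Add(X, -21), -1)) = Mul(Add(3, X), Pow(Add(-21, X), -1)) = Mul(Pow(Add(-21, X), -1), Add(3, X)))
I = Rational(-1, 210) (I = Add(Mul(Pow(Add(-21, -3), -1), Add(3, -3)), Rational(-1, 210)) = Add(Mul(Pow(-24, -1), 0), Rational(-1, 210)) = Add(Mul(Rational(-1, 24), 0), Rational(-1, 210)) = Add(0, Rational(-1, 210)) = Rational(-1, 210) ≈ -0.0047619)
Mul(-1, I) = Mul(-1, Rational(-1, 210)) = Rational(1, 210)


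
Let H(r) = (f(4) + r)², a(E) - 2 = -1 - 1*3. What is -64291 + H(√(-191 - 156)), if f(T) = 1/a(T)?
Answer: -258551/4 - I*√347 ≈ -64638.0 - 18.628*I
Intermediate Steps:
a(E) = -2 (a(E) = 2 + (-1 - 1*3) = 2 + (-1 - 3) = 2 - 4 = -2)
f(T) = -½ (f(T) = 1/(-2) = -½)
H(r) = (-½ + r)²
-64291 + H(√(-191 - 156)) = -64291 + (-1 + 2*√(-191 - 156))²/4 = -64291 + (-1 + 2*√(-347))²/4 = -64291 + (-1 + 2*(I*√347))²/4 = -64291 + (-1 + 2*I*√347)²/4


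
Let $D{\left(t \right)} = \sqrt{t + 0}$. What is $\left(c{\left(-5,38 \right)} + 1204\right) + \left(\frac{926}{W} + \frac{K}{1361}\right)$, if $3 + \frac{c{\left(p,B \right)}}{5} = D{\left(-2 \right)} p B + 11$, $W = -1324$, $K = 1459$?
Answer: $\frac{1121157323}{900982} - 950 i \sqrt{2} \approx 1244.4 - 1343.5 i$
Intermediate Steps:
$D{\left(t \right)} = \sqrt{t}$
$c{\left(p,B \right)} = 40 + 5 i B p \sqrt{2}$ ($c{\left(p,B \right)} = -15 + 5 \left(\sqrt{-2} p B + 11\right) = -15 + 5 \left(i \sqrt{2} p B + 11\right) = -15 + 5 \left(i p \sqrt{2} B + 11\right) = -15 + 5 \left(i B p \sqrt{2} + 11\right) = -15 + 5 \left(11 + i B p \sqrt{2}\right) = -15 + \left(55 + 5 i B p \sqrt{2}\right) = 40 + 5 i B p \sqrt{2}$)
$\left(c{\left(-5,38 \right)} + 1204\right) + \left(\frac{926}{W} + \frac{K}{1361}\right) = \left(\left(40 + 5 i 38 \left(-5\right) \sqrt{2}\right) + 1204\right) + \left(\frac{926}{-1324} + \frac{1459}{1361}\right) = \left(\left(40 - 950 i \sqrt{2}\right) + 1204\right) + \left(926 \left(- \frac{1}{1324}\right) + 1459 \cdot \frac{1}{1361}\right) = \left(1244 - 950 i \sqrt{2}\right) + \left(- \frac{463}{662} + \frac{1459}{1361}\right) = \left(1244 - 950 i \sqrt{2}\right) + \frac{335715}{900982} = \frac{1121157323}{900982} - 950 i \sqrt{2}$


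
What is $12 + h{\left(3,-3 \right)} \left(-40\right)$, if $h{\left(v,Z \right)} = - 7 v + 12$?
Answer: $372$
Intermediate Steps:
$h{\left(v,Z \right)} = 12 - 7 v$
$12 + h{\left(3,-3 \right)} \left(-40\right) = 12 + \left(12 - 21\right) \left(-40\right) = 12 - -360 = 12 + 360 = 372$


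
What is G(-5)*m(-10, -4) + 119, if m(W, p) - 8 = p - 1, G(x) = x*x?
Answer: 194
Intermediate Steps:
G(x) = x²
m(W, p) = 7 + p (m(W, p) = 8 + (p - 1) = 8 + (-1 + p) = 7 + p)
G(-5)*m(-10, -4) + 119 = (-5)²*(7 - 4) + 119 = 25*3 + 119 = 75 + 119 = 194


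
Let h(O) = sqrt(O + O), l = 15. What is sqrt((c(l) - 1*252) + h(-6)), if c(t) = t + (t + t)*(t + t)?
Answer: sqrt(663 + 2*I*sqrt(3)) ≈ 25.749 + 0.06727*I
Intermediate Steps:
c(t) = t + 4*t**2 (c(t) = t + (2*t)*(2*t) = t + 4*t**2)
h(O) = sqrt(2)*sqrt(O) (h(O) = sqrt(2*O) = sqrt(2)*sqrt(O))
sqrt((c(l) - 1*252) + h(-6)) = sqrt((15*(1 + 4*15) - 1*252) + sqrt(2)*sqrt(-6)) = sqrt((15*(1 + 60) - 252) + sqrt(2)*(I*sqrt(6))) = sqrt((15*61 - 252) + 2*I*sqrt(3)) = sqrt((915 - 252) + 2*I*sqrt(3)) = sqrt(663 + 2*I*sqrt(3))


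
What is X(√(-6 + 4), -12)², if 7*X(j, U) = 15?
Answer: 225/49 ≈ 4.5918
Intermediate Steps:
X(j, U) = 15/7 (X(j, U) = (⅐)*15 = 15/7)
X(√(-6 + 4), -12)² = (15/7)² = 225/49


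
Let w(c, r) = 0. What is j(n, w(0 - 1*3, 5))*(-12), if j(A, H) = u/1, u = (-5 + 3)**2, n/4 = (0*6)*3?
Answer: -48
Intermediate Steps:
n = 0 (n = 4*((0*6)*3) = 4*(0*3) = 4*0 = 0)
u = 4 (u = (-2)**2 = 4)
j(A, H) = 4 (j(A, H) = 4/1 = 4*1 = 4)
j(n, w(0 - 1*3, 5))*(-12) = 4*(-12) = -48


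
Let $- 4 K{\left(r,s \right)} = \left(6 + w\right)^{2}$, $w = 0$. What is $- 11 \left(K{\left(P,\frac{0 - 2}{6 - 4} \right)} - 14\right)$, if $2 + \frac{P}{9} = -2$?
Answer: $253$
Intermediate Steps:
$P = -36$ ($P = -18 + 9 \left(-2\right) = -18 - 18 = -36$)
$K{\left(r,s \right)} = -9$ ($K{\left(r,s \right)} = - \frac{\left(6 + 0\right)^{2}}{4} = - \frac{6^{2}}{4} = \left(- \frac{1}{4}\right) 36 = -9$)
$- 11 \left(K{\left(P,\frac{0 - 2}{6 - 4} \right)} - 14\right) = - 11 \left(-9 - 14\right) = \left(-11\right) \left(-23\right) = 253$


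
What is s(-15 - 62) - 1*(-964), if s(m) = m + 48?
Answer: 935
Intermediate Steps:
s(m) = 48 + m
s(-15 - 62) - 1*(-964) = (48 + (-15 - 62)) - 1*(-964) = (48 - 77) + 964 = -29 + 964 = 935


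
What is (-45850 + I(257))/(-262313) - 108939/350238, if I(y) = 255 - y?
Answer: -4172334377/30623993498 ≈ -0.13624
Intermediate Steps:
(-45850 + I(257))/(-262313) - 108939/350238 = (-45850 + (255 - 1*257))/(-262313) - 108939/350238 = (-45850 + (255 - 257))*(-1/262313) - 108939*1/350238 = (-45850 - 2)*(-1/262313) - 36313/116746 = -45852*(-1/262313) - 36313/116746 = 45852/262313 - 36313/116746 = -4172334377/30623993498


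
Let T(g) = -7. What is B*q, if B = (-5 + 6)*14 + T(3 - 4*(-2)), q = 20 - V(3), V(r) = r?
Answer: 119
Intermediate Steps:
q = 17 (q = 20 - 1*3 = 20 - 3 = 17)
B = 7 (B = (-5 + 6)*14 - 7 = 1*14 - 7 = 14 - 7 = 7)
B*q = 7*17 = 119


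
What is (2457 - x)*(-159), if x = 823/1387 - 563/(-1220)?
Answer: -660772683201/1692140 ≈ -3.9050e+5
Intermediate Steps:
x = 1784941/1692140 (x = 823*(1/1387) - 563*(-1/1220) = 823/1387 + 563/1220 = 1784941/1692140 ≈ 1.0548)
(2457 - x)*(-159) = (2457 - 1*1784941/1692140)*(-159) = (2457 - 1784941/1692140)*(-159) = (4155803039/1692140)*(-159) = -660772683201/1692140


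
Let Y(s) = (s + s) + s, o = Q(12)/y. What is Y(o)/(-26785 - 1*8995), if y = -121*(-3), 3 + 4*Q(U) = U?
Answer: -9/17317520 ≈ -5.1971e-7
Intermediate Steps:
Q(U) = -¾ + U/4
y = 363
o = 3/484 (o = (-¾ + (¼)*12)/363 = (-¾ + 3)*(1/363) = (9/4)*(1/363) = 3/484 ≈ 0.0061983)
Y(s) = 3*s (Y(s) = 2*s + s = 3*s)
Y(o)/(-26785 - 1*8995) = (3*(3/484))/(-26785 - 1*8995) = 9/(484*(-26785 - 8995)) = (9/484)/(-35780) = (9/484)*(-1/35780) = -9/17317520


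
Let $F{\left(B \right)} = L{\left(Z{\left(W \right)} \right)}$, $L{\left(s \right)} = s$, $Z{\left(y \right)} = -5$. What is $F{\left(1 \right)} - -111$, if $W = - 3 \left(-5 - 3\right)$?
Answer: $106$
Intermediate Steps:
$W = 24$ ($W = \left(-3\right) \left(-8\right) = 24$)
$F{\left(B \right)} = -5$
$F{\left(1 \right)} - -111 = -5 - -111 = -5 + 111 = 106$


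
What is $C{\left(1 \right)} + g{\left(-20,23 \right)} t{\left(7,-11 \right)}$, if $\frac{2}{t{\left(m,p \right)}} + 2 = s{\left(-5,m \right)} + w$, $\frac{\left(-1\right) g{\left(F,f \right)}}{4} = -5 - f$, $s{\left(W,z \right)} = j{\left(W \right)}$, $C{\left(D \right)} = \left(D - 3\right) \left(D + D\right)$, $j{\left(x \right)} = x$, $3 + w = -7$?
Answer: $- \frac{292}{17} \approx -17.176$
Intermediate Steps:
$w = -10$ ($w = -3 - 7 = -10$)
$C{\left(D \right)} = 2 D \left(-3 + D\right)$ ($C{\left(D \right)} = \left(-3 + D\right) 2 D = 2 D \left(-3 + D\right)$)
$s{\left(W,z \right)} = W$
$g{\left(F,f \right)} = 20 + 4 f$ ($g{\left(F,f \right)} = - 4 \left(-5 - f\right) = 20 + 4 f$)
$t{\left(m,p \right)} = - \frac{2}{17}$ ($t{\left(m,p \right)} = \frac{2}{-2 - 15} = \frac{2}{-17} = 2 \left(- \frac{1}{17}\right) = - \frac{2}{17}$)
$C{\left(1 \right)} + g{\left(-20,23 \right)} t{\left(7,-11 \right)} = 2 \cdot 1 \left(-3 + 1\right) + \left(20 + 4 \cdot 23\right) \left(- \frac{2}{17}\right) = 2 \cdot 1 \left(-2\right) + \left(20 + 92\right) \left(- \frac{2}{17}\right) = -4 + 112 \left(- \frac{2}{17}\right) = -4 - \frac{224}{17} = - \frac{292}{17}$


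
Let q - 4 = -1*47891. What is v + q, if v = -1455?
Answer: -49342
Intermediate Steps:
q = -47887 (q = 4 - 1*47891 = 4 - 47891 = -47887)
v + q = -1455 - 47887 = -49342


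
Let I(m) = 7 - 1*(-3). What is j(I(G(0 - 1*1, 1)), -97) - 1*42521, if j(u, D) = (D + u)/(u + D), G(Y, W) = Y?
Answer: -42520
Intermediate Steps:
I(m) = 10 (I(m) = 7 + 3 = 10)
j(u, D) = 1 (j(u, D) = (D + u)/(D + u) = 1)
j(I(G(0 - 1*1, 1)), -97) - 1*42521 = 1 - 1*42521 = 1 - 42521 = -42520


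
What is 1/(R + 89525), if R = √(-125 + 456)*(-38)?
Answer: 89525/8014247661 + 38*√331/8014247661 ≈ 1.1257e-5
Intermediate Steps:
R = -38*√331 (R = √331*(-38) = -38*√331 ≈ -691.35)
1/(R + 89525) = 1/(-38*√331 + 89525) = 1/(89525 - 38*√331)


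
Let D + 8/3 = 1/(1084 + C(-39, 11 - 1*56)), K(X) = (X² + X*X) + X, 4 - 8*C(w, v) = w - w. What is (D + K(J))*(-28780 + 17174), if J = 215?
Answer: -2332627302418/2169 ≈ -1.0754e+9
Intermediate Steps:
C(w, v) = ½ (C(w, v) = ½ - (w - w)/8 = ½ - ⅛*0 = ½ + 0 = ½)
K(X) = X + 2*X² (K(X) = (X² + X²) + X = 2*X² + X = X + 2*X²)
D = -5782/2169 (D = -8/3 + 1/(1084 + ½) = -8/3 + 1/(2169/2) = -8/3 + 2/2169 = -5782/2169 ≈ -2.6657)
(D + K(J))*(-28780 + 17174) = (-5782/2169 + 215*(1 + 2*215))*(-28780 + 17174) = (-5782/2169 + 215*(1 + 430))*(-11606) = (-5782/2169 + 215*431)*(-11606) = (-5782/2169 + 92665)*(-11606) = (200984603/2169)*(-11606) = -2332627302418/2169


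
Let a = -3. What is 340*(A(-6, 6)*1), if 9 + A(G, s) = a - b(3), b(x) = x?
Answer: -5100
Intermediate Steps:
A(G, s) = -15 (A(G, s) = -9 + (-3 - 1*3) = -9 + (-3 - 3) = -9 - 6 = -15)
340*(A(-6, 6)*1) = 340*(-15*1) = 340*(-15) = -5100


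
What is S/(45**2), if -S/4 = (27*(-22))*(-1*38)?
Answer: -3344/75 ≈ -44.587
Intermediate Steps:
S = -90288 (S = -4*27*(-22)*(-1*38) = -(-2376)*(-38) = -4*22572 = -90288)
S/(45**2) = -90288/(45**2) = -90288/2025 = -90288*1/2025 = -3344/75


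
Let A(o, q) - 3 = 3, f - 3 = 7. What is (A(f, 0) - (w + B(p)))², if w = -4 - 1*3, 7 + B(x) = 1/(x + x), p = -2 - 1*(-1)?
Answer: 1681/4 ≈ 420.25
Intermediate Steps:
f = 10 (f = 3 + 7 = 10)
A(o, q) = 6 (A(o, q) = 3 + 3 = 6)
p = -1 (p = -2 + 1 = -1)
B(x) = -7 + 1/(2*x) (B(x) = -7 + 1/(x + x) = -7 + 1/(2*x))
w = -7 (w = -4 - 3 = -7)
(A(f, 0) - (w + B(p)))² = (6 - (-7 + (-7 + (½)/(-1))))² = (6 - (-7 + (-7 + (½)*(-1))))² = (6 - (-7 + (-7 - ½)))² = (6 - (-7 - 15/2))² = (6 - 1*(-29/2))² = (6 + 29/2)² = (41/2)² = 1681/4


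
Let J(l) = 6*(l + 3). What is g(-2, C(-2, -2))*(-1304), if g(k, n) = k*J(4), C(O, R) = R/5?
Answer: 109536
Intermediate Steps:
J(l) = 18 + 6*l (J(l) = 6*(3 + l) = 18 + 6*l)
C(O, R) = R/5 (C(O, R) = R*(⅕) = R/5)
g(k, n) = 42*k (g(k, n) = k*(18 + 6*4) = k*(18 + 24) = k*42 = 42*k)
g(-2, C(-2, -2))*(-1304) = (42*(-2))*(-1304) = -84*(-1304) = 109536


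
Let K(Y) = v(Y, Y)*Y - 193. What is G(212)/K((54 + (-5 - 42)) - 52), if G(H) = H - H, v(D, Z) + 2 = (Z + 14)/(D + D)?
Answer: 0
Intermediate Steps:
v(D, Z) = -2 + (14 + Z)/(2*D) (v(D, Z) = -2 + (Z + 14)/(D + D) = -2 + (14 + Z)/((2*D)) = -2 + (14 + Z)*(1/(2*D)) = -2 + (14 + Z)/(2*D))
G(H) = 0
K(Y) = -186 - 3*Y/2 (K(Y) = ((14 + Y - 4*Y)/(2*Y))*Y - 193 = ((14 - 3*Y)/(2*Y))*Y - 193 = (7 - 3*Y/2) - 193 = -186 - 3*Y/2)
G(212)/K((54 + (-5 - 42)) - 52) = 0/(-186 - 3*((54 + (-5 - 42)) - 52)/2) = 0/(-186 - 3*((54 - 47) - 52)/2) = 0/(-186 - 3*(7 - 52)/2) = 0/(-186 - 3/2*(-45)) = 0/(-186 + 135/2) = 0/(-237/2) = 0*(-2/237) = 0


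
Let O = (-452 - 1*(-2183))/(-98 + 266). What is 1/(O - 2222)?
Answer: -56/123855 ≈ -0.00045214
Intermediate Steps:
O = 577/56 (O = (-452 + 2183)/168 = 1731*(1/168) = 577/56 ≈ 10.304)
1/(O - 2222) = 1/(577/56 - 2222) = 1/(-123855/56) = -56/123855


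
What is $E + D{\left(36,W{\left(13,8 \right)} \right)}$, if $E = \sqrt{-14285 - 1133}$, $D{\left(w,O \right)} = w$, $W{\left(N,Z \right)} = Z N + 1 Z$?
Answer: $36 + i \sqrt{15418} \approx 36.0 + 124.17 i$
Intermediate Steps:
$W{\left(N,Z \right)} = Z + N Z$ ($W{\left(N,Z \right)} = N Z + Z = Z + N Z$)
$E = i \sqrt{15418}$ ($E = \sqrt{-15418} = i \sqrt{15418} \approx 124.17 i$)
$E + D{\left(36,W{\left(13,8 \right)} \right)} = i \sqrt{15418} + 36 = 36 + i \sqrt{15418}$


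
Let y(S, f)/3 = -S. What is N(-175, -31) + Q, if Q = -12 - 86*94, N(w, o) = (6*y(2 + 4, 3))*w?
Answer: 10804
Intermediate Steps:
y(S, f) = -3*S (y(S, f) = 3*(-S) = -3*S)
N(w, o) = -108*w (N(w, o) = (6*(-3*(2 + 4)))*w = (6*(-3*6))*w = (6*(-18))*w = -108*w)
Q = -8096 (Q = -12 - 8084 = -8096)
N(-175, -31) + Q = -108*(-175) - 8096 = 18900 - 8096 = 10804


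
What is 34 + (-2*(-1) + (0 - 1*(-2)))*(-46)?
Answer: -150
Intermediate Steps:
34 + (-2*(-1) + (0 - 1*(-2)))*(-46) = 34 + (2 + (0 + 2))*(-46) = 34 + (2 + 2)*(-46) = 34 + 4*(-46) = 34 - 184 = -150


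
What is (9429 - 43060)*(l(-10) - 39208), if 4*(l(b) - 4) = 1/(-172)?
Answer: 907107203743/688 ≈ 1.3185e+9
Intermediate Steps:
l(b) = 2751/688 (l(b) = 4 + (1/4)/(-172) = 4 + (1/4)*(-1/172) = 4 - 1/688 = 2751/688)
(9429 - 43060)*(l(-10) - 39208) = (9429 - 43060)*(2751/688 - 39208) = -33631*(-26972353/688) = 907107203743/688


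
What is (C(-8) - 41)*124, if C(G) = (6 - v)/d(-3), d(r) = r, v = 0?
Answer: -5332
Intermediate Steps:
C(G) = -2 (C(G) = (6 - 1*0)/(-3) = (6 + 0)*(-⅓) = 6*(-⅓) = -2)
(C(-8) - 41)*124 = (-2 - 41)*124 = -43*124 = -5332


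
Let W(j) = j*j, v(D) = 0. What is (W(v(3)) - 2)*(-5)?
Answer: 10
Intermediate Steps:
W(j) = j²
(W(v(3)) - 2)*(-5) = (0² - 2)*(-5) = (0 - 2)*(-5) = -2*(-5) = 10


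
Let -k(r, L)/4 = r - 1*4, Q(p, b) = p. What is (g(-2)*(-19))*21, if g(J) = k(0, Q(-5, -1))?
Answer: -6384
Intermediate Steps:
k(r, L) = 16 - 4*r (k(r, L) = -4*(r - 1*4) = -4*(r - 4) = -4*(-4 + r) = 16 - 4*r)
g(J) = 16 (g(J) = 16 - 4*0 = 16 + 0 = 16)
(g(-2)*(-19))*21 = (16*(-19))*21 = -304*21 = -6384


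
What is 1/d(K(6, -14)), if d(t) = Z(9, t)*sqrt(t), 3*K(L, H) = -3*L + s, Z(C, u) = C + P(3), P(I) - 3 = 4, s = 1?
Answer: -I*sqrt(51)/272 ≈ -0.026255*I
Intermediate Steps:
P(I) = 7 (P(I) = 3 + 4 = 7)
Z(C, u) = 7 + C (Z(C, u) = C + 7 = 7 + C)
K(L, H) = 1/3 - L (K(L, H) = (-3*L + 1)/3 = (1 - 3*L)/3 = 1/3 - L)
d(t) = 16*sqrt(t) (d(t) = (7 + 9)*sqrt(t) = 16*sqrt(t))
1/d(K(6, -14)) = 1/(16*sqrt(1/3 - 1*6)) = 1/(16*sqrt(1/3 - 6)) = 1/(16*sqrt(-17/3)) = 1/(16*(I*sqrt(51)/3)) = 1/(16*I*sqrt(51)/3) = -I*sqrt(51)/272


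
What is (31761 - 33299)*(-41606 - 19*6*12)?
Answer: 66094012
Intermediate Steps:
(31761 - 33299)*(-41606 - 19*6*12) = -1538*(-41606 - 114*12) = -1538*(-41606 - 1368) = -1538*(-42974) = 66094012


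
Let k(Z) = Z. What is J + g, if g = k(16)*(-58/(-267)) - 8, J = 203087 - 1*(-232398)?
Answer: 116273287/267 ≈ 4.3548e+5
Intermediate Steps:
J = 435485 (J = 203087 + 232398 = 435485)
g = -1208/267 (g = 16*(-58/(-267)) - 8 = 16*(-58*(-1/267)) - 8 = 16*(58/267) - 8 = 928/267 - 8 = -1208/267 ≈ -4.5243)
J + g = 435485 - 1208/267 = 116273287/267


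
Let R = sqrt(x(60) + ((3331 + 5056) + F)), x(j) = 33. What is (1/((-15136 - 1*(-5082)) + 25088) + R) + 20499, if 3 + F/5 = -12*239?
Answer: 308181967/15034 + I*sqrt(5935) ≈ 20499.0 + 77.039*I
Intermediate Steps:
F = -14355 (F = -15 + 5*(-12*239) = -15 + 5*(-2868) = -15 - 14340 = -14355)
R = I*sqrt(5935) (R = sqrt(33 + ((3331 + 5056) - 14355)) = sqrt(33 + (8387 - 14355)) = sqrt(33 - 5968) = sqrt(-5935) = I*sqrt(5935) ≈ 77.039*I)
(1/((-15136 - 1*(-5082)) + 25088) + R) + 20499 = (1/((-15136 - 1*(-5082)) + 25088) + I*sqrt(5935)) + 20499 = (1/((-15136 + 5082) + 25088) + I*sqrt(5935)) + 20499 = (1/(-10054 + 25088) + I*sqrt(5935)) + 20499 = (1/15034 + I*sqrt(5935)) + 20499 = 308181967/15034 + I*sqrt(5935)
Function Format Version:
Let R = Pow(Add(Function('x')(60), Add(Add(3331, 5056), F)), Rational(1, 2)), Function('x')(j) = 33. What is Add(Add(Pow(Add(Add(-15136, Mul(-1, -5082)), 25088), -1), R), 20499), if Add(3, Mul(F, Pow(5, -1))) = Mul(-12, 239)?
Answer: Add(Rational(308181967, 15034), Mul(I, Pow(5935, Rational(1, 2)))) ≈ Add(20499., Mul(77.039, I))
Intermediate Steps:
F = -14355 (F = Add(-15, Mul(5, Mul(-12, 239))) = Add(-15, Mul(5, -2868)) = Add(-15, -14340) = -14355)
R = Mul(I, Pow(5935, Rational(1, 2))) (R = Pow(Add(33, Add(Add(3331, 5056), -14355)), Rational(1, 2)) = Pow(Add(33, Add(8387, -14355)), Rational(1, 2)) = Pow(Add(33, -5968), Rational(1, 2)) = Pow(-5935, Rational(1, 2)) = Mul(I, Pow(5935, Rational(1, 2))) ≈ Mul(77.039, I))
Add(Add(Pow(Add(Add(-15136, Mul(-1, -5082)), 25088), -1), R), 20499) = Add(Add(Pow(Add(Add(-15136, Mul(-1, -5082)), 25088), -1), Mul(I, Pow(5935, Rational(1, 2)))), 20499) = Add(Add(Pow(Add(Add(-15136, 5082), 25088), -1), Mul(I, Pow(5935, Rational(1, 2)))), 20499) = Add(Add(Pow(Add(-10054, 25088), -1), Mul(I, Pow(5935, Rational(1, 2)))), 20499) = Add(Add(Pow(15034, -1), Mul(I, Pow(5935, Rational(1, 2)))), 20499) = Add(Add(Rational(1, 15034), Mul(I, Pow(5935, Rational(1, 2)))), 20499) = Add(Rational(308181967, 15034), Mul(I, Pow(5935, Rational(1, 2))))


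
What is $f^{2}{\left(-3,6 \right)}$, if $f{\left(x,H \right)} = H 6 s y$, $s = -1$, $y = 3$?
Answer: $11664$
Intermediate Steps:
$f{\left(x,H \right)} = - 18 H$ ($f{\left(x,H \right)} = H 6 \left(-1\right) 3 = 6 H \left(-1\right) 3 = - 6 H 3 = - 18 H$)
$f^{2}{\left(-3,6 \right)} = \left(\left(-18\right) 6\right)^{2} = \left(-108\right)^{2} = 11664$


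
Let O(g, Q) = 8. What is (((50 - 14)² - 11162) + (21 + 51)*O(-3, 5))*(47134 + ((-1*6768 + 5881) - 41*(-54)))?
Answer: -450202690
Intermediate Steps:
(((50 - 14)² - 11162) + (21 + 51)*O(-3, 5))*(47134 + ((-1*6768 + 5881) - 41*(-54))) = (((50 - 14)² - 11162) + (21 + 51)*8)*(47134 + ((-1*6768 + 5881) - 41*(-54))) = ((36² - 11162) + 72*8)*(47134 + ((-6768 + 5881) + 2214)) = ((1296 - 11162) + 576)*(47134 + (-887 + 2214)) = (-9866 + 576)*(47134 + 1327) = -9290*48461 = -450202690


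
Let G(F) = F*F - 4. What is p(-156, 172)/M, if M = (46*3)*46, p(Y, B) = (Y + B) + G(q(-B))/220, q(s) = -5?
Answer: 3541/1396560 ≈ 0.0025355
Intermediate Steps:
G(F) = -4 + F**2 (G(F) = F**2 - 4 = -4 + F**2)
p(Y, B) = 21/220 + B + Y (p(Y, B) = (Y + B) + (-4 + (-5)**2)/220 = (B + Y) + (-4 + 25)*(1/220) = (B + Y) + 21*(1/220) = (B + Y) + 21/220 = 21/220 + B + Y)
M = 6348 (M = 138*46 = 6348)
p(-156, 172)/M = (21/220 + 172 - 156)/6348 = (3541/220)*(1/6348) = 3541/1396560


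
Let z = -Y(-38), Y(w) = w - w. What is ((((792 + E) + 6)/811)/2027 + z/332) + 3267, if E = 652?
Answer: 5370612949/1643897 ≈ 3267.0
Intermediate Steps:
Y(w) = 0
z = 0 (z = -1*0 = 0)
((((792 + E) + 6)/811)/2027 + z/332) + 3267 = ((((792 + 652) + 6)/811)/2027 + 0/332) + 3267 = (((1444 + 6)*(1/811))*(1/2027) + 0*(1/332)) + 3267 = ((1450*(1/811))*(1/2027) + 0) + 3267 = ((1450/811)*(1/2027) + 0) + 3267 = (1450/1643897 + 0) + 3267 = 1450/1643897 + 3267 = 5370612949/1643897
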